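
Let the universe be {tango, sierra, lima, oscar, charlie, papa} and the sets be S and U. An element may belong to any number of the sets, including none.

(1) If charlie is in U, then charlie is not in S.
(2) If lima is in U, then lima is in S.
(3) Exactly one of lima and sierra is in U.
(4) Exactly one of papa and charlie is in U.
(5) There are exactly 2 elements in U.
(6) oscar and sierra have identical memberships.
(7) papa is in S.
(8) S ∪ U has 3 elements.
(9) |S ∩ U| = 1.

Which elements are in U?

U = {charlie, lima}

From (7): papa ∈ S.
Suppose tango ∈ U: no assignment then satisfies all the clues, so tango ∉ U.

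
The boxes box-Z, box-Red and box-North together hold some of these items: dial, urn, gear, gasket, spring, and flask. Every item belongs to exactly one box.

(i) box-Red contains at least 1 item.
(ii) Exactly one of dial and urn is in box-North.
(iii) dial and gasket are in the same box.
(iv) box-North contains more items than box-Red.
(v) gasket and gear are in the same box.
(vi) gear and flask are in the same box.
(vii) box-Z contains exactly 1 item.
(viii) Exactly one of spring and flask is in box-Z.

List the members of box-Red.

box-Red = {urn}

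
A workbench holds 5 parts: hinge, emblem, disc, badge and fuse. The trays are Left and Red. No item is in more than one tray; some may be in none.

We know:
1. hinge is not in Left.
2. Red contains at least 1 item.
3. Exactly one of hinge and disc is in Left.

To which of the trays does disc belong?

From (1): hinge ∉ Left.
(3) (exactly one): disc ∈ Left.

disc: Left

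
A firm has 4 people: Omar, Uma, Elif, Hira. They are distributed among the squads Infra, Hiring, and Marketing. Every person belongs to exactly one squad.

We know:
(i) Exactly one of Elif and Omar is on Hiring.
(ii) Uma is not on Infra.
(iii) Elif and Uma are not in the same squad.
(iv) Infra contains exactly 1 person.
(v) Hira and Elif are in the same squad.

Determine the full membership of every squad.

Infra = {Omar}; Hiring = {Elif, Hira}; Marketing = {Uma}

From (ii): Uma ∉ Infra.
Suppose Omar ∉ Infra: no assignment then satisfies all the clues, so Omar ∈ Infra.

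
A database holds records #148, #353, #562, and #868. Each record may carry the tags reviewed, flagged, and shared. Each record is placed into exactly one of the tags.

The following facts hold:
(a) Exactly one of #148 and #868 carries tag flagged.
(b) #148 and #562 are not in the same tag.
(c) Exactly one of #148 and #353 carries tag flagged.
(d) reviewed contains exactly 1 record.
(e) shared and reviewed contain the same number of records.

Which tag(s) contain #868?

#868: flagged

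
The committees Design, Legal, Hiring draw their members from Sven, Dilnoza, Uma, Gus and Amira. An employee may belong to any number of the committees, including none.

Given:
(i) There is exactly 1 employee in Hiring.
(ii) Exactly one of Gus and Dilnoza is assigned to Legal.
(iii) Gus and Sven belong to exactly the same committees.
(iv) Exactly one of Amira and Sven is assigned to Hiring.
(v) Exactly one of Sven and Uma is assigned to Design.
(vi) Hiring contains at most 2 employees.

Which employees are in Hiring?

Hiring = {Amira}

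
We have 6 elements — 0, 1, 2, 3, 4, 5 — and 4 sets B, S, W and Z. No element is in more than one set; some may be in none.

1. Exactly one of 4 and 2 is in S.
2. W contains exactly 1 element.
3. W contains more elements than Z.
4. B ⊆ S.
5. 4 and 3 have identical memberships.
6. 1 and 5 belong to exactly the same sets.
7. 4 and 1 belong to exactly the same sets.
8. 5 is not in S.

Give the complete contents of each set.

B = {}; S = {2}; W = {0}; Z = {}

From (8): 5 ∉ S.
(4) contrapositive: 5 ∉ B.
(6): 1 matches 5: 1 ∉ B.
(6): 1 matches 5: 1 ∉ S.
(7): 4 matches 1: 4 ∉ B.
(7): 4 matches 1: 4 ∉ S.
(1) (exactly one): 2 ∈ S.
(5): 3 matches 4: 3 ∉ B.
(5): 3 matches 4: 3 ∉ S.
Suppose 0 ∈ B: no assignment then satisfies all the clues, so 0 ∉ B.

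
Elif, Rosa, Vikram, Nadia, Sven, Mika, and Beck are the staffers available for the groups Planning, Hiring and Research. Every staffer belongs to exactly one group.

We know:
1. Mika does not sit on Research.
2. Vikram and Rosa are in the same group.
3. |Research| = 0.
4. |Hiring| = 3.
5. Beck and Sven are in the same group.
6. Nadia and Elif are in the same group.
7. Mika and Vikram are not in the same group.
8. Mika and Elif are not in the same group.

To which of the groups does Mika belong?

Mika: Hiring

From (1): Mika ∉ Research.
(3): Research already has 0, so the rest are out.
Suppose Mika ∈ Planning: no assignment then satisfies all the clues, so Mika ∉ Planning.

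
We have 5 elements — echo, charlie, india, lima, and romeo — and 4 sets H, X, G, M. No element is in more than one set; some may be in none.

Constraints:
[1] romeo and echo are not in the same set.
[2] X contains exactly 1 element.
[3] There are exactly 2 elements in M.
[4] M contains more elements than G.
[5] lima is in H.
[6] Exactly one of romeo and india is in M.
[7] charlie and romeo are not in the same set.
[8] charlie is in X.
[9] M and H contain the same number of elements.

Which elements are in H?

H = {lima, romeo}

From (5): lima ∈ H.
From (8): charlie ∈ X.
(2): X already has 1, so the rest are out.
Suppose echo ∈ H: no assignment then satisfies all the clues, so echo ∉ H.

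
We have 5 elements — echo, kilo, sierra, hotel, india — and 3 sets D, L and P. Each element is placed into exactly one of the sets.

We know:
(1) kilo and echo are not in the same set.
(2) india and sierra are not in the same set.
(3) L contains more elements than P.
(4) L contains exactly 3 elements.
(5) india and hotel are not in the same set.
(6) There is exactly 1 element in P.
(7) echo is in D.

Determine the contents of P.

From (7): echo ∈ D.
(1): kilo ∉ D.
Suppose kilo ∈ P: no assignment then satisfies all the clues, so kilo ∉ P.

P = {india}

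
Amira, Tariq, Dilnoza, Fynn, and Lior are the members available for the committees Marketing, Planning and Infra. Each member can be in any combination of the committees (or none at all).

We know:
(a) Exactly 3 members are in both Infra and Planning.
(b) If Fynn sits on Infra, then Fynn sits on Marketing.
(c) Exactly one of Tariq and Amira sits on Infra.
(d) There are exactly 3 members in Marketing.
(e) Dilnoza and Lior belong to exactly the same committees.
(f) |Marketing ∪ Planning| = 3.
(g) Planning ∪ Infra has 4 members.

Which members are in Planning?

Planning = {Dilnoza, Fynn, Lior}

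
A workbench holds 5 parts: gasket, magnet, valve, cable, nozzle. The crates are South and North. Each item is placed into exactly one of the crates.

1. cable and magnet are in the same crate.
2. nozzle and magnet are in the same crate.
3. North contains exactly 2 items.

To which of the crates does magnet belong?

magnet: South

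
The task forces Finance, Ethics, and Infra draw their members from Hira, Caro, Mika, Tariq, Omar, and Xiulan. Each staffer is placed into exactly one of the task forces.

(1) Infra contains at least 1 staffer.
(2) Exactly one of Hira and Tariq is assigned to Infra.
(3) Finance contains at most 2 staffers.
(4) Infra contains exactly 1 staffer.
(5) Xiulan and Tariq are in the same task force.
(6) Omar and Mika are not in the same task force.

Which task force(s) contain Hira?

Hira: Infra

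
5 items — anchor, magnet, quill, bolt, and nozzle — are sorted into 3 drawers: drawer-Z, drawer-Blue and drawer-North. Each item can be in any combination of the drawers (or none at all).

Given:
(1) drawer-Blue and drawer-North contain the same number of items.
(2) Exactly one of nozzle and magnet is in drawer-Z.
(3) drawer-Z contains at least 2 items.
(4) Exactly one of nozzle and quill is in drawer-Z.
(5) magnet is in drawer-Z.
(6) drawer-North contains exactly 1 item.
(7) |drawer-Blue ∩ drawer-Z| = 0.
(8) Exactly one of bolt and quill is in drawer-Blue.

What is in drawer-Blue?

drawer-Blue = {bolt}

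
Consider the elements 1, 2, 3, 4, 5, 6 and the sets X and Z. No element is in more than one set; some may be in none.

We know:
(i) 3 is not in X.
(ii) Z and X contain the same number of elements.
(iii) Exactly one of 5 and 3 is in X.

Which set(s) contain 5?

5: X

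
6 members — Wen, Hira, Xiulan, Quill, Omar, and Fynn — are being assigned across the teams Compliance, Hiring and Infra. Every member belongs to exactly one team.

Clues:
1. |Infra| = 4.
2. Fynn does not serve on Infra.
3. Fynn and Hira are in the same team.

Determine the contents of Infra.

From (2): Fynn ∉ Infra.
(3): Hira matches Fynn: Hira ∉ Infra.
(1): only 4 candidates remain for Infra, so all are in.

Infra = {Omar, Quill, Wen, Xiulan}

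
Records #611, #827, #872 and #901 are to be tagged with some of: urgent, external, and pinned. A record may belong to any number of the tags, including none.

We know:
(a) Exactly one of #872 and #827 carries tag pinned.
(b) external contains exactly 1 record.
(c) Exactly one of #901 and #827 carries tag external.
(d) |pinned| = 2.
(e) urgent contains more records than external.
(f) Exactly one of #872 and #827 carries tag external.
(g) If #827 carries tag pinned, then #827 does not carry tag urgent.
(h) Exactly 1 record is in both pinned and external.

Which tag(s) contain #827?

#827: external, pinned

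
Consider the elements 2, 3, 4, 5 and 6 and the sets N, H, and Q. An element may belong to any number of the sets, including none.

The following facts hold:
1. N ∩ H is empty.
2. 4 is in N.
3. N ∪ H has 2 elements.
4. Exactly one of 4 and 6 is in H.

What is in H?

H = {6}

From (2): 4 ∈ N.
(1) (disjoint): 4 ∉ H.
(4) (exactly one): 6 ∈ H.
(1) (disjoint): 6 ∉ N.
Suppose 2 ∈ H: no assignment then satisfies all the clues, so 2 ∉ H.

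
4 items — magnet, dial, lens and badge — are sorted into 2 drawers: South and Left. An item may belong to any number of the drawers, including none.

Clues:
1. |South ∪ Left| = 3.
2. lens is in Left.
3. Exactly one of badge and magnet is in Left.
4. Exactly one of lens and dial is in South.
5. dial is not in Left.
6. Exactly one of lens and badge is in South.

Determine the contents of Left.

Left = {badge, lens}

From (2): lens ∈ Left.
From (5): dial ∉ Left.
Suppose magnet ∈ Left: no assignment then satisfies all the clues, so magnet ∉ Left.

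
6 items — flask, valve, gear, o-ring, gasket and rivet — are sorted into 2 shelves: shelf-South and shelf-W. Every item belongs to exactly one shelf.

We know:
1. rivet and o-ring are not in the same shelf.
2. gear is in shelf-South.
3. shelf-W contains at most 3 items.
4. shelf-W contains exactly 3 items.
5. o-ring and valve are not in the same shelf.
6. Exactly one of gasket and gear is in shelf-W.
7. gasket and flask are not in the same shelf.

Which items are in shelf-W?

shelf-W = {gasket, rivet, valve}

From (2): gear ∈ shelf-South.
(6) (exactly one): gasket ∈ shelf-W.
(7): flask ∉ shelf-W.
Only one shelf left: flask ∈ shelf-South.
Suppose valve ∉ shelf-W: no assignment then satisfies all the clues, so valve ∈ shelf-W.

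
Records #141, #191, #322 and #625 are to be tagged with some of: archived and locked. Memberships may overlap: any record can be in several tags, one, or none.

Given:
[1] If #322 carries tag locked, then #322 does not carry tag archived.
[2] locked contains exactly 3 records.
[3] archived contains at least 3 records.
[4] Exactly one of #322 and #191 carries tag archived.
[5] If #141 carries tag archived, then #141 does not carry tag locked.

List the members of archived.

archived = {#141, #191, #625}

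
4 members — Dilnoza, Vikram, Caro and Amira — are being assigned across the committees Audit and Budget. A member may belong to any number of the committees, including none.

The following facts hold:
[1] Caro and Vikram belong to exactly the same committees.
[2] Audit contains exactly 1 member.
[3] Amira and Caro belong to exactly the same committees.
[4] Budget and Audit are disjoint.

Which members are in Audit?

Audit = {Dilnoza}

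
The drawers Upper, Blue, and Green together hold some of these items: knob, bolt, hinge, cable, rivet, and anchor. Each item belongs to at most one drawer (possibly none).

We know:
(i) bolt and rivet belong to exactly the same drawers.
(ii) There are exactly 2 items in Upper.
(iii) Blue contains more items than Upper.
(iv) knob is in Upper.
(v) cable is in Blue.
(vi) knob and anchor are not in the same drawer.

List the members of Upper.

Upper = {hinge, knob}

From (iv): knob ∈ Upper.
From (v): cable ∈ Blue.
(vi): anchor ∉ Upper.
Suppose bolt ∈ Upper: no assignment then satisfies all the clues, so bolt ∉ Upper.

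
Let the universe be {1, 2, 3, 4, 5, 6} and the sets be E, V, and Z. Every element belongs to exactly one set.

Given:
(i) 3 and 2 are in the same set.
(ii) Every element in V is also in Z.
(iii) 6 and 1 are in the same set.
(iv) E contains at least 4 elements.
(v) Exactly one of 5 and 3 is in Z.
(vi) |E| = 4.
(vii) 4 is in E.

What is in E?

E = {1, 4, 5, 6}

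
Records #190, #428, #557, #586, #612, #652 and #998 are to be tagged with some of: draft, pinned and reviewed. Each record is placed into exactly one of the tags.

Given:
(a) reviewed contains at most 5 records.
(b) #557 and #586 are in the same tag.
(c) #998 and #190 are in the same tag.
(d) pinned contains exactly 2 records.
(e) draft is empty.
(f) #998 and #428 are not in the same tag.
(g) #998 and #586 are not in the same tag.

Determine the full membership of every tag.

draft = {}; pinned = {#190, #998}; reviewed = {#428, #557, #586, #612, #652}

(e): draft already has 0, so the rest are out.
Suppose #190 ∉ pinned: no assignment then satisfies all the clues, so #190 ∈ pinned.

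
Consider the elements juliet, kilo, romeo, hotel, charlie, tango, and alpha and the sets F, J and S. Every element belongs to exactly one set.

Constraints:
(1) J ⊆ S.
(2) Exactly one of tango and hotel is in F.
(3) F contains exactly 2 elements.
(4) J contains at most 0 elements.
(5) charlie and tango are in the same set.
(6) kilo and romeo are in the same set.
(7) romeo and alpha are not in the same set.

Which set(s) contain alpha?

(4): J already has 0, so the rest are out.
Suppose alpha ∉ F: no assignment then satisfies all the clues, so alpha ∈ F.

alpha: F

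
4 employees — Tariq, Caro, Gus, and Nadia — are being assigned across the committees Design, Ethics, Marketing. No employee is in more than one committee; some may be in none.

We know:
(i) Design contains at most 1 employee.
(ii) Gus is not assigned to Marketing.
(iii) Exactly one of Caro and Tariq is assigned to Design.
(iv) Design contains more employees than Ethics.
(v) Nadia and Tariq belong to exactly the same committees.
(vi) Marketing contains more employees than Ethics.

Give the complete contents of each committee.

Design = {Caro}; Ethics = {}; Marketing = {Nadia, Tariq}

From (ii): Gus ∉ Marketing.
Suppose Tariq ∈ Design: no assignment then satisfies all the clues, so Tariq ∉ Design.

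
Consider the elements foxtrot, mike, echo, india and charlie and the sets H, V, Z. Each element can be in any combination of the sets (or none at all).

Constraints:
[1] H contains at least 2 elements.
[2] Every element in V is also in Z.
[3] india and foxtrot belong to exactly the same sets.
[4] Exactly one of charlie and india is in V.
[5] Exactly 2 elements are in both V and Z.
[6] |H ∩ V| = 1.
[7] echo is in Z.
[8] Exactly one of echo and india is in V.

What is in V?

From (7): echo ∈ Z.
Suppose foxtrot ∈ V: no assignment then satisfies all the clues, so foxtrot ∉ V.

V = {charlie, echo}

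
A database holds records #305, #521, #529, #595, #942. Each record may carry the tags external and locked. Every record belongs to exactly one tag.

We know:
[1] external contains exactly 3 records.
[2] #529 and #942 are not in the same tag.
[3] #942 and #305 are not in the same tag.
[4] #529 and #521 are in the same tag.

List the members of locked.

locked = {#595, #942}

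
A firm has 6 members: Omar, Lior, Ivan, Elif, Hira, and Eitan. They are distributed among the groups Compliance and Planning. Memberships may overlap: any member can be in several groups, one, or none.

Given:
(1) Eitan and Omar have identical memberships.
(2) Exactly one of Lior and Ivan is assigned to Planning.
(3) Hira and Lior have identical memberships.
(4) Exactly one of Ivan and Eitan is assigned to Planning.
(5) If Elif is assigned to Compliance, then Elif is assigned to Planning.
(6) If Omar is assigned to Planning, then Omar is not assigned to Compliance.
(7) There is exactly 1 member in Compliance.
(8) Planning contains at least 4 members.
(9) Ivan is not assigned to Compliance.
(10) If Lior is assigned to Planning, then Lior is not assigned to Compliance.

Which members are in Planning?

Planning = {Eitan, Elif, Hira, Lior, Omar}

From (9): Ivan ∉ Compliance.
Suppose Omar ∉ Planning: no assignment then satisfies all the clues, so Omar ∈ Planning.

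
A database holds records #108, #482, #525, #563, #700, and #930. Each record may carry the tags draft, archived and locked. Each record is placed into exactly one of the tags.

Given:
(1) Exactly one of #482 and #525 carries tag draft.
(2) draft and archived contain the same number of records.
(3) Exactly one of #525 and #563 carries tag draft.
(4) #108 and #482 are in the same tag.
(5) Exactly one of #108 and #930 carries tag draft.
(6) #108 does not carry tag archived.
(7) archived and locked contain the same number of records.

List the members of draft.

draft = {#525, #930}

From (6): #108 ∉ archived.
(4): #482 matches #108: #482 ∉ archived.
Suppose #108 ∈ draft: no assignment then satisfies all the clues, so #108 ∉ draft.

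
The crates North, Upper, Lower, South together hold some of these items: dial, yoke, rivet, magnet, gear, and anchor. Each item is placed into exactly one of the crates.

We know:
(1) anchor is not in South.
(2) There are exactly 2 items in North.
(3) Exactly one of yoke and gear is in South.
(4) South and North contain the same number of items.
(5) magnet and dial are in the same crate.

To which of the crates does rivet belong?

From (1): anchor ∉ South.
Suppose rivet ∈ North: no assignment then satisfies all the clues, so rivet ∉ North.

rivet: South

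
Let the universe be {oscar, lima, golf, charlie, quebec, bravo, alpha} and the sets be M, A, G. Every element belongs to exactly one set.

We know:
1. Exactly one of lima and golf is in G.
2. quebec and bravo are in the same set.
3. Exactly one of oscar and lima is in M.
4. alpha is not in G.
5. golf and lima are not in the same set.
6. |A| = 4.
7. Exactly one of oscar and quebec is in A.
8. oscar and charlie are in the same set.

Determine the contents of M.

M = {charlie, oscar}

From (4): alpha ∉ G.
Suppose oscar ∉ M: no assignment then satisfies all the clues, so oscar ∈ M.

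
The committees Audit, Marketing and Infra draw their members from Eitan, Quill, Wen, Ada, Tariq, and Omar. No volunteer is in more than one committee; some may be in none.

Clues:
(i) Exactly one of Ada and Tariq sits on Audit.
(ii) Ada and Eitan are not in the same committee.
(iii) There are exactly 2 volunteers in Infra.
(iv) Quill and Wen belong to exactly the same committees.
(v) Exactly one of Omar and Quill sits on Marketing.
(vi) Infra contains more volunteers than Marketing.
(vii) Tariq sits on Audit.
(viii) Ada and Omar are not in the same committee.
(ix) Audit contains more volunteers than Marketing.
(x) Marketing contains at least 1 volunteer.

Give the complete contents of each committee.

Audit = {Eitan, Tariq}; Marketing = {Omar}; Infra = {Quill, Wen}

From (vii): Tariq ∈ Audit.
(i) (exactly one): Ada ∉ Audit.
Suppose Eitan ∉ Audit: no assignment then satisfies all the clues, so Eitan ∈ Audit.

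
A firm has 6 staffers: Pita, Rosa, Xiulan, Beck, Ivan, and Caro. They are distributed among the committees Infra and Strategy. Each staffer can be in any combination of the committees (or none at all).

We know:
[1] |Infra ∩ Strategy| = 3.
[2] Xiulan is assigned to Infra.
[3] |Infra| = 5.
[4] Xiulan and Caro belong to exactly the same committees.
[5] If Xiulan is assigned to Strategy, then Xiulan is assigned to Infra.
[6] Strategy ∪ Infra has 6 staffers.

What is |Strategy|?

From (2): Xiulan ∈ Infra.
(4): Caro matches Xiulan: Caro ∈ Infra.

4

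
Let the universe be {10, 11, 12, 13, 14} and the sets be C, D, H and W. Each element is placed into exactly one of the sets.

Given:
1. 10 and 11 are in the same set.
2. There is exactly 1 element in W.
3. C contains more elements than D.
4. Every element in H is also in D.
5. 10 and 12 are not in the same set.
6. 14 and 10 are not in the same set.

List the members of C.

C = {10, 11, 13}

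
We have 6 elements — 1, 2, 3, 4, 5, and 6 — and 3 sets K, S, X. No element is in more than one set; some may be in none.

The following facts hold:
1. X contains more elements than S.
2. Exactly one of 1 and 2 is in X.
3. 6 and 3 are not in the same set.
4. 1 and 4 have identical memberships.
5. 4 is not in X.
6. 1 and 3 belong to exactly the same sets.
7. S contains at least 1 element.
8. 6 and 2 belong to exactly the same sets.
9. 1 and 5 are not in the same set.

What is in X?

X = {2, 6}

From (5): 4 ∉ X.
(4): 1 matches 4: 1 ∉ X.
(6): 3 matches 1: 3 ∉ X.
(2) (exactly one): 2 ∈ X.
(8): 6 matches 2: 6 ∉ K.
(8): 6 matches 2: 6 ∉ S.
(8): 6 matches 2: 6 ∈ X.
Suppose 5 ∈ X: no assignment then satisfies all the clues, so 5 ∉ X.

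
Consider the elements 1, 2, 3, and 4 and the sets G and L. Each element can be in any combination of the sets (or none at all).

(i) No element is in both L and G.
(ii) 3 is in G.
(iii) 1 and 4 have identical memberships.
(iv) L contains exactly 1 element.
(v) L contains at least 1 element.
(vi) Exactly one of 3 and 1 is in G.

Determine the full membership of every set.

G = {3}; L = {2}

From (ii): 3 ∈ G.
(i) (disjoint): 3 ∉ L.
(vi) (exactly one): 1 ∉ G.
(iii): 4 matches 1: 4 ∉ G.
Suppose 1 ∈ L: no assignment then satisfies all the clues, so 1 ∉ L.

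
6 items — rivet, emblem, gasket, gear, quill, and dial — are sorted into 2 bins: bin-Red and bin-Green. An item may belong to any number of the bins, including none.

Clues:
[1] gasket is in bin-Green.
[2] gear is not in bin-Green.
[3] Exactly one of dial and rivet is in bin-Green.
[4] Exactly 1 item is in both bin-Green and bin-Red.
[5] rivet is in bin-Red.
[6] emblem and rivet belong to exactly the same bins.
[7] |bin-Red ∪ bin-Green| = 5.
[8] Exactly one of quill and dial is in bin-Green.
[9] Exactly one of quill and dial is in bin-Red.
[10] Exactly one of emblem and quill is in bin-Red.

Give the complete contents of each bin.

bin-Red = {dial, emblem, gear, rivet}; bin-Green = {dial, gasket}

From (1): gasket ∈ bin-Green.
From (2): gear ∉ bin-Green.
From (5): rivet ∈ bin-Red.
(6): emblem matches rivet: emblem ∈ bin-Red.
(10) (exactly one): quill ∉ bin-Red.
(9) (exactly one): dial ∈ bin-Red.
Suppose rivet ∈ bin-Green: no assignment then satisfies all the clues, so rivet ∉ bin-Green.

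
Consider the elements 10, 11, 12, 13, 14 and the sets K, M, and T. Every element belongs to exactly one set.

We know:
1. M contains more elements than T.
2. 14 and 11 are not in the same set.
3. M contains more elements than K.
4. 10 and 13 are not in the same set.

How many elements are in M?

3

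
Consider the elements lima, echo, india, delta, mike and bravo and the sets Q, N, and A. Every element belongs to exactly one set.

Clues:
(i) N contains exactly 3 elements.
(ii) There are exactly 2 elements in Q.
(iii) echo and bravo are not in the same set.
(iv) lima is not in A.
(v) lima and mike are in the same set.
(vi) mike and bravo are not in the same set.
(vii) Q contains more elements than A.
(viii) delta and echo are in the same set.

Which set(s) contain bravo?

bravo: A

From (iv): lima ∉ A.
(v): mike matches lima: mike ∉ A.
Suppose bravo ∈ Q: no assignment then satisfies all the clues, so bravo ∉ Q.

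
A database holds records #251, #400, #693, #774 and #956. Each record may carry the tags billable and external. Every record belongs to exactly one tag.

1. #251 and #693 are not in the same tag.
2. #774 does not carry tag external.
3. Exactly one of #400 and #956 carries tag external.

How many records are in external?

2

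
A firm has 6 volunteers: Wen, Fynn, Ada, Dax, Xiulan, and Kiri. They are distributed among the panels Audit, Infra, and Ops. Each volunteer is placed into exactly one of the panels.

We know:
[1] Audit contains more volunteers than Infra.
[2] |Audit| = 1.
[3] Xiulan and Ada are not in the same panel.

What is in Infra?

Infra = {}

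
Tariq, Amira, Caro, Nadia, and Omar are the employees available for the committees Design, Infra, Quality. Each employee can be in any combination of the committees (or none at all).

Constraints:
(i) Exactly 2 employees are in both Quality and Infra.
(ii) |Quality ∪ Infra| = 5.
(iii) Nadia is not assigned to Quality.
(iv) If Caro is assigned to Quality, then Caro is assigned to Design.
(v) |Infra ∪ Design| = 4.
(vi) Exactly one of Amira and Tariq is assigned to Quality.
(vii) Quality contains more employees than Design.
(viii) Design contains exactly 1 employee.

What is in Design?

Design = {Caro}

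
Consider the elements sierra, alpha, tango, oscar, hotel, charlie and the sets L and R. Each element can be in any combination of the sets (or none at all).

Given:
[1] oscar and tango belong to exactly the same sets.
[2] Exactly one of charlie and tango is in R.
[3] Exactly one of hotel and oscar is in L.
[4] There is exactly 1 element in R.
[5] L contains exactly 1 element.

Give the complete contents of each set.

L = {hotel}; R = {charlie}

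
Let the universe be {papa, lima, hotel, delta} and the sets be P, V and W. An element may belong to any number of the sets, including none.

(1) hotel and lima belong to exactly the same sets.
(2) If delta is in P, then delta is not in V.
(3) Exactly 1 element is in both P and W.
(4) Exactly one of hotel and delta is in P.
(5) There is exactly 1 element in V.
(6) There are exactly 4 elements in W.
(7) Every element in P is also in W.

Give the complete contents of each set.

P = {delta}; V = {papa}; W = {delta, hotel, lima, papa}

(6): only 4 candidates remain for W, so all are in.
Suppose papa ∈ P: no assignment then satisfies all the clues, so papa ∉ P.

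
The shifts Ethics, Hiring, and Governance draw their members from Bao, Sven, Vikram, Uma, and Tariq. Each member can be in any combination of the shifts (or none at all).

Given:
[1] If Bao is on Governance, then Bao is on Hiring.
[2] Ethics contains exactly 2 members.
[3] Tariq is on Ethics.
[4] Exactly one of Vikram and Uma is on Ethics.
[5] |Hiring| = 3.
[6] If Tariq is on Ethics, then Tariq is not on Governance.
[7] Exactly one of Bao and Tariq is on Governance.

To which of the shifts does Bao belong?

From (3): Tariq ∈ Ethics.
(6): Tariq ∉ Governance.
(7) (exactly one): Bao ∈ Governance.
(1): Bao ∈ Hiring.
Suppose Bao ∈ Ethics: no assignment then satisfies all the clues, so Bao ∉ Ethics.

Bao: Governance, Hiring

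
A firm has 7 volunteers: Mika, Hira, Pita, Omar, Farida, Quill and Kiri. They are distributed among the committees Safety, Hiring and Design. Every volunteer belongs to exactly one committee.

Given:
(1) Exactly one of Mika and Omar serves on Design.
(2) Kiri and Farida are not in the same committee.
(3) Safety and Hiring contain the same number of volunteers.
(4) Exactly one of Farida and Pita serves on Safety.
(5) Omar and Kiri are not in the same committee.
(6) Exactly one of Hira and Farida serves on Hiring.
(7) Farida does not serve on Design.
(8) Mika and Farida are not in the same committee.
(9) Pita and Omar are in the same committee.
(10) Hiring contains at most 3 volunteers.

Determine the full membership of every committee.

From (7): Farida ∉ Design.
Suppose Mika ∈ Safety: no assignment then satisfies all the clues, so Mika ∉ Safety.

Safety = {Omar, Pita}; Hiring = {Farida, Quill}; Design = {Hira, Kiri, Mika}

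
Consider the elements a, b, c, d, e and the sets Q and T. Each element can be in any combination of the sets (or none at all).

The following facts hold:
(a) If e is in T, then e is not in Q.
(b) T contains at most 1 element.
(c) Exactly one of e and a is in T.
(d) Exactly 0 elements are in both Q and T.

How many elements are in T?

1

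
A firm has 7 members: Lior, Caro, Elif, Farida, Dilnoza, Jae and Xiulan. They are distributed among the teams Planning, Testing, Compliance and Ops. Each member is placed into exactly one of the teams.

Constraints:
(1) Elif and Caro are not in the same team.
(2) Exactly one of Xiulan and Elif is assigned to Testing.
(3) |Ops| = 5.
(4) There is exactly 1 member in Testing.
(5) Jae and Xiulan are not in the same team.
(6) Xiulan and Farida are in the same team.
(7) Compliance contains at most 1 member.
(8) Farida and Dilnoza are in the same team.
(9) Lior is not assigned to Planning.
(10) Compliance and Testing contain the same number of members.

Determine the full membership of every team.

Planning = {}; Testing = {Elif}; Compliance = {Jae}; Ops = {Caro, Dilnoza, Farida, Lior, Xiulan}

From (9): Lior ∉ Planning.
Suppose Lior ∈ Testing: no assignment then satisfies all the clues, so Lior ∉ Testing.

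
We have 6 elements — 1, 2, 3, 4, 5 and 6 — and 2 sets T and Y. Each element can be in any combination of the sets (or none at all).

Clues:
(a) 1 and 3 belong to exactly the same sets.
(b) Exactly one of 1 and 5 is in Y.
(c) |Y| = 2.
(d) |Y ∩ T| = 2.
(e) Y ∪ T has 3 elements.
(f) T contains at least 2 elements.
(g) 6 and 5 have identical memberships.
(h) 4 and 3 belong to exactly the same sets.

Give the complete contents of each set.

T = {2, 5, 6}; Y = {5, 6}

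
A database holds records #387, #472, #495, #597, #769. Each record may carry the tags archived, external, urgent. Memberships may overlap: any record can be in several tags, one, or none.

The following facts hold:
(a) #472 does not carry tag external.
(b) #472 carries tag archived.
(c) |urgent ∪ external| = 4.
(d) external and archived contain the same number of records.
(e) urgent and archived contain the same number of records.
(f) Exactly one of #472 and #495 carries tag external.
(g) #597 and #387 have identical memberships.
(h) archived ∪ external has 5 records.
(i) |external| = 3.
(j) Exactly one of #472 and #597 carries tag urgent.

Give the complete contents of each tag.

From (a): #472 ∉ external.
From (b): #472 ∈ archived.
(f) (exactly one): #495 ∈ external.
Suppose #387 ∈ archived: no assignment then satisfies all the clues, so #387 ∉ archived.

archived = {#472, #495, #769}; external = {#387, #495, #597}; urgent = {#387, #597, #769}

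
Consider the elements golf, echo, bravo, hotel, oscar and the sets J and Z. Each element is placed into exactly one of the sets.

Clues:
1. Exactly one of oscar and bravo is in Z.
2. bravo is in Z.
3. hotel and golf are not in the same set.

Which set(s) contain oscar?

From (2): bravo ∈ Z.
(1) (exactly one): oscar ∉ Z.
Only one set left: oscar ∈ J.

oscar: J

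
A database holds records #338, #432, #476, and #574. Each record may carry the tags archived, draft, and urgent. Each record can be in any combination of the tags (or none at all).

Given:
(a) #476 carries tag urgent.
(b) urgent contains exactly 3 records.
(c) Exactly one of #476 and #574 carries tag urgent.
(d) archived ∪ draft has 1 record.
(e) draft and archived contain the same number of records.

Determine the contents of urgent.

urgent = {#338, #432, #476}

From (a): #476 ∈ urgent.
(c) (exactly one): #574 ∉ urgent.
(b): only 3 candidates remain for urgent, so all are in.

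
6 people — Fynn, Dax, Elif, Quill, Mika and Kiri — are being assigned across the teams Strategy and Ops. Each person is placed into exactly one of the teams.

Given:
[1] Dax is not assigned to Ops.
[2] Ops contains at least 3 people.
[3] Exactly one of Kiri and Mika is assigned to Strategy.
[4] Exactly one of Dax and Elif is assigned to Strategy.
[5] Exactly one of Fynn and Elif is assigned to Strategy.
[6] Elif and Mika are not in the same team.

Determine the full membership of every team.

Strategy = {Dax, Fynn, Mika}; Ops = {Elif, Kiri, Quill}

From (1): Dax ∉ Ops.
Only one team left: Dax ∈ Strategy.
(4) (exactly one): Elif ∉ Strategy.
(5) (exactly one): Fynn ∈ Strategy.
Only one team left: Elif ∈ Ops.
(6): Mika ∉ Ops.
Only one team left: Mika ∈ Strategy.
(2): only 3 candidates remain for Ops, so all are in.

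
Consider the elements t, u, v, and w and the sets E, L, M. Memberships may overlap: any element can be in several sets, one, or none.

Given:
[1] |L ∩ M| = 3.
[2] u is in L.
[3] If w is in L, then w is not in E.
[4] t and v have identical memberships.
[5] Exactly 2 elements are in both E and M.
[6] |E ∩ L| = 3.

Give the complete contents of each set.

E = {t, u, v}; L = {t, u, v, w}; M = {t, v, w}

From (2): u ∈ L.
Suppose t ∉ E: no assignment then satisfies all the clues, so t ∈ E.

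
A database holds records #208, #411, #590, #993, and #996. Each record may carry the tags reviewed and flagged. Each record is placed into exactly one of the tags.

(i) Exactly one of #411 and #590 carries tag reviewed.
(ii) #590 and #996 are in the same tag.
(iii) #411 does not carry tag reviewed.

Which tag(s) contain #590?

#590: reviewed

From (iii): #411 ∉ reviewed.
(i) (exactly one): #590 ∈ reviewed.
(ii): #996 matches #590: #996 ∈ reviewed.
Only one tag left: #411 ∈ flagged.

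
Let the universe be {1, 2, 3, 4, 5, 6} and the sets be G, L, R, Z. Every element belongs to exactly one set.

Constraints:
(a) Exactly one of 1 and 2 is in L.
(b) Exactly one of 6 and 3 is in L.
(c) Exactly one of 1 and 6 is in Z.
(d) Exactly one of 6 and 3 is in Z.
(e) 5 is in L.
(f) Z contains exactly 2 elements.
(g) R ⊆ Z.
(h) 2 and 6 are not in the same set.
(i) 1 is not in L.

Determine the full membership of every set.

From (e): 5 ∈ L.
From (i): 1 ∉ L.
(a) (exactly one): 2 ∈ L.
(h): 6 ∉ L.
(b) (exactly one): 3 ∈ L.
(d) (exactly one): 6 ∈ Z.
(c) (exactly one): 1 ∉ Z.
(f): only 2 candidates remain for Z, so all are in.
(g) contrapositive: 1 ∉ R.
Only one set left: 1 ∈ G.

G = {1}; L = {2, 3, 5}; R = {}; Z = {4, 6}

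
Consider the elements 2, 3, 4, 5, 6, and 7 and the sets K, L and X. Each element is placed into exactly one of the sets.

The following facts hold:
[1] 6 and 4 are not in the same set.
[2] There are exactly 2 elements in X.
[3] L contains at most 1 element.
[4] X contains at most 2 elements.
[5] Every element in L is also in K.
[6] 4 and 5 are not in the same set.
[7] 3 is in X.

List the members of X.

X = {3, 4}

From (7): 3 ∈ X.
Suppose 2 ∈ X: no assignment then satisfies all the clues, so 2 ∉ X.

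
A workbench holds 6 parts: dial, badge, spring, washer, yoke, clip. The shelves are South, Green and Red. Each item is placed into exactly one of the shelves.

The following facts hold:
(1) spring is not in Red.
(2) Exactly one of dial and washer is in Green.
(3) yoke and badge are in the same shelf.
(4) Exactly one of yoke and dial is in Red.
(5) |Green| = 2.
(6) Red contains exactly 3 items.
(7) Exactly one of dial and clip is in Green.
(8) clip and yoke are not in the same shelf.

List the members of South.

South = {clip}

From (1): spring ∉ Red.
Suppose dial ∈ South: no assignment then satisfies all the clues, so dial ∉ South.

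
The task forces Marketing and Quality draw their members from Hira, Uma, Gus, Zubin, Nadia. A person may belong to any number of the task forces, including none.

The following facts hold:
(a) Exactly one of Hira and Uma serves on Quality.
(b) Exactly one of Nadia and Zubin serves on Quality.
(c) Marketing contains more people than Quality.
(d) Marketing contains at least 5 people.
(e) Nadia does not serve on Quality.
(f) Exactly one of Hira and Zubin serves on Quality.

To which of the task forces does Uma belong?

Uma: Marketing, Quality

From (e): Nadia ∉ Quality.
(b) (exactly one): Zubin ∈ Quality.
(d): only 5 candidates remain for Marketing, so all are in.
(f) (exactly one): Hira ∉ Quality.
(a) (exactly one): Uma ∈ Quality.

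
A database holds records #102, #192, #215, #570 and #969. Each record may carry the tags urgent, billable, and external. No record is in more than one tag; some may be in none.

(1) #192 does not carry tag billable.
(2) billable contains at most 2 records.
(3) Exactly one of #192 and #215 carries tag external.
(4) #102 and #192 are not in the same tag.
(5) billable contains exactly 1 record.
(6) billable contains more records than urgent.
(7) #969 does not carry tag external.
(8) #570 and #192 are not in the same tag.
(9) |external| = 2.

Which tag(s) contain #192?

#192: none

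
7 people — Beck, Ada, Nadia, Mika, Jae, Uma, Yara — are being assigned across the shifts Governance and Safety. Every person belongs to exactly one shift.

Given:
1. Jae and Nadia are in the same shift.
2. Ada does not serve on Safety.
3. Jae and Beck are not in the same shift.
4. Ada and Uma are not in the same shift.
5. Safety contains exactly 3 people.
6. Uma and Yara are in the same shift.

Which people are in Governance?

Governance = {Ada, Jae, Mika, Nadia}

From (2): Ada ∉ Safety.
Only one shift left: Ada ∈ Governance.
(4): Uma ∉ Governance.
(6): Yara matches Uma: Yara ∉ Governance.
Only one shift left: Uma ∈ Safety.
Only one shift left: Yara ∈ Safety.
Suppose Beck ∈ Governance: no assignment then satisfies all the clues, so Beck ∉ Governance.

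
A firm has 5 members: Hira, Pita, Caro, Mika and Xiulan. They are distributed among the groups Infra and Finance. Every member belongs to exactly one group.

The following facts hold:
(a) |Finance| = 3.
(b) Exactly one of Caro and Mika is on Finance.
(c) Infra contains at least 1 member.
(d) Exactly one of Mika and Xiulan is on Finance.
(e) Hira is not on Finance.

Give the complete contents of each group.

Infra = {Hira, Mika}; Finance = {Caro, Pita, Xiulan}

From (e): Hira ∉ Finance.
Only one group left: Hira ∈ Infra.
Suppose Pita ∈ Infra: no assignment then satisfies all the clues, so Pita ∉ Infra.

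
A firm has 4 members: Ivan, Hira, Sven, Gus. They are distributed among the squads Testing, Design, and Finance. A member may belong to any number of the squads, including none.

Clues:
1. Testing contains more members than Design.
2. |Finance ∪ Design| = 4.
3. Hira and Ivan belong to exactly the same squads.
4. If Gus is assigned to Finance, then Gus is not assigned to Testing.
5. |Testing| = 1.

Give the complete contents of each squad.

Testing = {Sven}; Design = {}; Finance = {Gus, Hira, Ivan, Sven}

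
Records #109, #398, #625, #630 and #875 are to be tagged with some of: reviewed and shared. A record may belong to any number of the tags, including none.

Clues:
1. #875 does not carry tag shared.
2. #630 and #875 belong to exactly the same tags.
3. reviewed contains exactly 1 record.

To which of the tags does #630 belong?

From (1): #875 ∉ shared.
(2): #630 matches #875: #630 ∉ shared.
Suppose #630 ∈ reviewed: no assignment then satisfies all the clues, so #630 ∉ reviewed.

#630: none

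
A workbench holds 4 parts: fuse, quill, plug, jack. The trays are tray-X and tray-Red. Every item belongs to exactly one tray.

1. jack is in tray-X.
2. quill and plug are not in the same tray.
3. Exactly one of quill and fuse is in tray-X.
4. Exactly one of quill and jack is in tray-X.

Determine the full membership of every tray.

tray-X = {fuse, jack, plug}; tray-Red = {quill}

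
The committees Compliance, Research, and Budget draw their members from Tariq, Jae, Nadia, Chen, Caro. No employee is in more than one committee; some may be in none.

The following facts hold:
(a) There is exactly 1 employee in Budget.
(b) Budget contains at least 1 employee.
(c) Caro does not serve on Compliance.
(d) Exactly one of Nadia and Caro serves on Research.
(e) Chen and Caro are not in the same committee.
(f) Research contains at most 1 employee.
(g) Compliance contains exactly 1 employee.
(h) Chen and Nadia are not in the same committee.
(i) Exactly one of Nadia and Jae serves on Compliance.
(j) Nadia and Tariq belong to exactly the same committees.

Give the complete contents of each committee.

Compliance = {Jae}; Research = {Caro}; Budget = {Chen}

From (c): Caro ∉ Compliance.
Suppose Tariq ∈ Compliance: no assignment then satisfies all the clues, so Tariq ∉ Compliance.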